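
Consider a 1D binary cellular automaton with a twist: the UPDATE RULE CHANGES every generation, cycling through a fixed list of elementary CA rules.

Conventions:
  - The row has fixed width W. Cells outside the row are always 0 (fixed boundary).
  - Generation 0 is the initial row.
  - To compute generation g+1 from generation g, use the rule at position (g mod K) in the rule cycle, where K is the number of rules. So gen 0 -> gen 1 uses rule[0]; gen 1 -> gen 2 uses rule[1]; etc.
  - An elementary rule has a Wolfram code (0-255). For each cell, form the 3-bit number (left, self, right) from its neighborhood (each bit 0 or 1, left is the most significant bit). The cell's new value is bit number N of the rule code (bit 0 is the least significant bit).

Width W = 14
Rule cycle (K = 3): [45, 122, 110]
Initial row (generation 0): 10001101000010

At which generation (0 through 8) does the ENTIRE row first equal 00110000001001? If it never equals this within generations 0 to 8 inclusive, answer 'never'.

Gen 0: 10001101000010
Gen 1 (rule 45): 10101011011010
Gen 2 (rule 122): 01010111111101
Gen 3 (rule 110): 11111100000111
Gen 4 (rule 45): 10000001110100
Gen 5 (rule 122): 01000011011010
Gen 6 (rule 110): 11000111111110
Gen 7 (rule 45): 10010100000000
Gen 8 (rule 122): 01101010000000

Answer: never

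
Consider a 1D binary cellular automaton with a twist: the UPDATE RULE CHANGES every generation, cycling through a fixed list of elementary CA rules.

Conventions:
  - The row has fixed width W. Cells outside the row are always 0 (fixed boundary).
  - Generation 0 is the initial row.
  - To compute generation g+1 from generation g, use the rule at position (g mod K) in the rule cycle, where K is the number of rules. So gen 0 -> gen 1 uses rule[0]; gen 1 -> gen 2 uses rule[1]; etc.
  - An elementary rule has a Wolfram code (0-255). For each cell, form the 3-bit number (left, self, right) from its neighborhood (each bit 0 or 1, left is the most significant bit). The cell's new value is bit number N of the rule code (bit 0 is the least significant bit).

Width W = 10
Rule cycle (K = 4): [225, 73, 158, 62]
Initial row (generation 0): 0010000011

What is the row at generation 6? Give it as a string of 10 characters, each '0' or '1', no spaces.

Answer: 0110100101

Derivation:
Gen 0: 0010000011
Gen 1 (rule 225): 1000111001
Gen 2 (rule 73): 0010101000
Gen 3 (rule 158): 0110101100
Gen 4 (rule 62): 1101111010
Gen 5 (rule 225): 0110111100
Gen 6 (rule 73): 0110100101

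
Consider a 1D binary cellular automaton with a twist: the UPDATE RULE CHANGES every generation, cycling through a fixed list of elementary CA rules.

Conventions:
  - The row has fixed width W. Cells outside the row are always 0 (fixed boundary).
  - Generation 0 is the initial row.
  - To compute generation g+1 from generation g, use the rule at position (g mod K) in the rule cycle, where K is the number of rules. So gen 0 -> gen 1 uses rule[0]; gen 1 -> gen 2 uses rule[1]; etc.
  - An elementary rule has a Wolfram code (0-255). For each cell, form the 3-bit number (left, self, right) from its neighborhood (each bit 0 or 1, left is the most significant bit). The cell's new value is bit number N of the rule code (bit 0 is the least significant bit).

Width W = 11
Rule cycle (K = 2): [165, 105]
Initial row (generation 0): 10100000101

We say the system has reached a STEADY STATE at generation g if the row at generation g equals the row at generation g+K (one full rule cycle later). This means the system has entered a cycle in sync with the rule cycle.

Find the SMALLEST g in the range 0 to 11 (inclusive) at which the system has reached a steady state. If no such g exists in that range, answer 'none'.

Answer: 6

Derivation:
Gen 0: 10100000101
Gen 1 (rule 165): 11101110111
Gen 2 (rule 105): 10111011101
Gen 3 (rule 165): 11010101011
Gen 4 (rule 105): 11101010111
Gen 5 (rule 165): 01011111010
Gen 6 (rule 105): 00110001100
Gen 7 (rule 165): 10000100001
Gen 8 (rule 105): 00110001100
Gen 9 (rule 165): 10000100001
Gen 10 (rule 105): 00110001100
Gen 11 (rule 165): 10000100001
Gen 12 (rule 105): 00110001100
Gen 13 (rule 165): 10000100001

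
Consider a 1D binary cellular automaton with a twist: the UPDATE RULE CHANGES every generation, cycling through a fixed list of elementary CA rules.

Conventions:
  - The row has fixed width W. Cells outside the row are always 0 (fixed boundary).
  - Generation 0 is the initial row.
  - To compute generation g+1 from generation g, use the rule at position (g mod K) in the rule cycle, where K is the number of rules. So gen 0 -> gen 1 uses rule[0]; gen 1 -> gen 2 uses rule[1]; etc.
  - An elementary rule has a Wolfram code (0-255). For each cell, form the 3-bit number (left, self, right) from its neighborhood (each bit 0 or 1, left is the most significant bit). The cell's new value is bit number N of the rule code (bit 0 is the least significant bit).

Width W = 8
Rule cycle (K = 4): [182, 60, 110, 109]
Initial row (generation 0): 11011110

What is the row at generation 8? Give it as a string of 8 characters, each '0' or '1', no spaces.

Gen 0: 11011110
Gen 1 (rule 182): 00101101
Gen 2 (rule 60): 00111011
Gen 3 (rule 110): 01101111
Gen 4 (rule 109): 01111001
Gen 5 (rule 182): 10110111
Gen 6 (rule 60): 11101100
Gen 7 (rule 110): 10111100
Gen 8 (rule 109): 11100101

Answer: 11100101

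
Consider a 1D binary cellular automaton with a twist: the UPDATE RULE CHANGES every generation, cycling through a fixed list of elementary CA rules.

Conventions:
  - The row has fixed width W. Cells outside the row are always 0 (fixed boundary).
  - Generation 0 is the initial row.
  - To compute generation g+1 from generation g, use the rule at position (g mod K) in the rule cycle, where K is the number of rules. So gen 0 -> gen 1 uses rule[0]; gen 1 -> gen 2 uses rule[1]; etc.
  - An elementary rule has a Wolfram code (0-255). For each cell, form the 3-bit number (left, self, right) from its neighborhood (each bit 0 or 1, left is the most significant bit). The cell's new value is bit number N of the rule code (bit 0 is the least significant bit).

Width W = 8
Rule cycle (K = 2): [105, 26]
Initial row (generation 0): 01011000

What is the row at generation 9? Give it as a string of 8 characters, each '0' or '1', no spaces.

Answer: 00111100

Derivation:
Gen 0: 01011000
Gen 1 (rule 105): 00111011
Gen 2 (rule 26): 01100010
Gen 3 (rule 105): 01101000
Gen 4 (rule 26): 11000100
Gen 5 (rule 105): 11010001
Gen 6 (rule 26): 10001010
Gen 7 (rule 105): 00100100
Gen 8 (rule 26): 01011010
Gen 9 (rule 105): 00111100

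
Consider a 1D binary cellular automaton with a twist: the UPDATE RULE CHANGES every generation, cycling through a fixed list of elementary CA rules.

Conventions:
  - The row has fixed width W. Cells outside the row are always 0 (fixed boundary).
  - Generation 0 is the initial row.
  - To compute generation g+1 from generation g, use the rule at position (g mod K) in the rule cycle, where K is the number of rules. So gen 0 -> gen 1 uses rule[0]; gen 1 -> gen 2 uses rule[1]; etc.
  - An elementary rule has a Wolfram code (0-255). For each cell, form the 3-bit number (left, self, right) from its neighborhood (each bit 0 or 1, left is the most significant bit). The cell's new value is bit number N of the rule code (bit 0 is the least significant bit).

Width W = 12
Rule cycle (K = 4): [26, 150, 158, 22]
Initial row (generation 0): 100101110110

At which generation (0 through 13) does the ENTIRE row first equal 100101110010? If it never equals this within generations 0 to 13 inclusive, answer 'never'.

Gen 0: 100101110110
Gen 1 (rule 26): 011001000101
Gen 2 (rule 150): 100111101101
Gen 3 (rule 158): 111111001001
Gen 4 (rule 22): 000000111111
Gen 5 (rule 26): 000001100000
Gen 6 (rule 150): 000010010000
Gen 7 (rule 158): 000111111000
Gen 8 (rule 22): 001000000100
Gen 9 (rule 26): 010100001010
Gen 10 (rule 150): 110110011011
Gen 11 (rule 158): 100101110010
Gen 12 (rule 22): 111100001111
Gen 13 (rule 26): 100010011000

Answer: 11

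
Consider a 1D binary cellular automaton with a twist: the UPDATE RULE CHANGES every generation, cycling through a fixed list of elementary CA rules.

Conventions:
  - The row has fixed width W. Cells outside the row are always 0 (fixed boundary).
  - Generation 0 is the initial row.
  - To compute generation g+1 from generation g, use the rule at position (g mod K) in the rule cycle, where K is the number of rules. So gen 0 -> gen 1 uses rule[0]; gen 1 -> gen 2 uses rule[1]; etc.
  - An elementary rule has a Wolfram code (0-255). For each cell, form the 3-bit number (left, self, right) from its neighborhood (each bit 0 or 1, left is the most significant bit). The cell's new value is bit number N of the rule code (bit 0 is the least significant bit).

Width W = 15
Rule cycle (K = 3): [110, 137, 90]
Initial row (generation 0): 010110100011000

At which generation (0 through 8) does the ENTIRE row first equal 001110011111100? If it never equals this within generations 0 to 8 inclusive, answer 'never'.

Gen 0: 010110100011000
Gen 1 (rule 110): 111111100111000
Gen 2 (rule 137): 111111000110011
Gen 3 (rule 90): 100001101111111
Gen 4 (rule 110): 100011111000001
Gen 5 (rule 137): 001011110011100
Gen 6 (rule 90): 010010011110110
Gen 7 (rule 110): 110110110011110
Gen 8 (rule 137): 100100100011100

Answer: never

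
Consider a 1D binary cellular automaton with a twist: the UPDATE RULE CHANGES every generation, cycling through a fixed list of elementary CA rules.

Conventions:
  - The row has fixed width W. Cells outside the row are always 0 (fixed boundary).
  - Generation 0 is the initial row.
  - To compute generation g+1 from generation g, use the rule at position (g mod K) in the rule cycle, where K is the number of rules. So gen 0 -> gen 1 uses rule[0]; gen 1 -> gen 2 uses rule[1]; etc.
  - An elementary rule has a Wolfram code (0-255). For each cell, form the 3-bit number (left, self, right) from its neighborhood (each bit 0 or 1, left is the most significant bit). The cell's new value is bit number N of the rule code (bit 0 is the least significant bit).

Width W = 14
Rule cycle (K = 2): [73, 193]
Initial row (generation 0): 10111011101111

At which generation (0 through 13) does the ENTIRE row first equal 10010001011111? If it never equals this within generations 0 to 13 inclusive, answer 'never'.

Gen 0: 10111011101111
Gen 1 (rule 73): 00101010101001
Gen 2 (rule 193): 10000000000000
Gen 3 (rule 73): 00111111111111
Gen 4 (rule 193): 10011111111111
Gen 5 (rule 73): 00010000000001
Gen 6 (rule 193): 11000111111100
Gen 7 (rule 73): 11010100000101
Gen 8 (rule 193): 01000001110000
Gen 9 (rule 73): 00011101010111
Gen 10 (rule 193): 11001100000011
Gen 11 (rule 73): 11001101111011
Gen 12 (rule 193): 01000100111001
Gen 13 (rule 73): 00010000101000

Answer: never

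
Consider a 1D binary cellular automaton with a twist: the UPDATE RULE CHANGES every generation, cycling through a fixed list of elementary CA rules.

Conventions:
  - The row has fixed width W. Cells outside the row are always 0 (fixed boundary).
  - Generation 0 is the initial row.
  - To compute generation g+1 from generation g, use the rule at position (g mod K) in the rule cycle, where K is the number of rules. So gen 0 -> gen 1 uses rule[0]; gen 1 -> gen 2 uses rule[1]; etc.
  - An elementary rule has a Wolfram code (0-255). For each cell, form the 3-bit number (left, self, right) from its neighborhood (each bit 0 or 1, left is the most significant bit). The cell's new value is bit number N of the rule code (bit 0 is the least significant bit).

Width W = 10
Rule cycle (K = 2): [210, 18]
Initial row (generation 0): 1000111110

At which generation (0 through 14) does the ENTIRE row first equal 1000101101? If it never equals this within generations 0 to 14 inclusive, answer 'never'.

Answer: never

Derivation:
Gen 0: 1000111110
Gen 1 (rule 210): 0101011111
Gen 2 (rule 18): 1000000000
Gen 3 (rule 210): 0100000000
Gen 4 (rule 18): 1010000000
Gen 5 (rule 210): 0001000000
Gen 6 (rule 18): 0010100000
Gen 7 (rule 210): 0100010000
Gen 8 (rule 18): 1010101000
Gen 9 (rule 210): 0000000100
Gen 10 (rule 18): 0000001010
Gen 11 (rule 210): 0000010001
Gen 12 (rule 18): 0000101010
Gen 13 (rule 210): 0001000001
Gen 14 (rule 18): 0010100010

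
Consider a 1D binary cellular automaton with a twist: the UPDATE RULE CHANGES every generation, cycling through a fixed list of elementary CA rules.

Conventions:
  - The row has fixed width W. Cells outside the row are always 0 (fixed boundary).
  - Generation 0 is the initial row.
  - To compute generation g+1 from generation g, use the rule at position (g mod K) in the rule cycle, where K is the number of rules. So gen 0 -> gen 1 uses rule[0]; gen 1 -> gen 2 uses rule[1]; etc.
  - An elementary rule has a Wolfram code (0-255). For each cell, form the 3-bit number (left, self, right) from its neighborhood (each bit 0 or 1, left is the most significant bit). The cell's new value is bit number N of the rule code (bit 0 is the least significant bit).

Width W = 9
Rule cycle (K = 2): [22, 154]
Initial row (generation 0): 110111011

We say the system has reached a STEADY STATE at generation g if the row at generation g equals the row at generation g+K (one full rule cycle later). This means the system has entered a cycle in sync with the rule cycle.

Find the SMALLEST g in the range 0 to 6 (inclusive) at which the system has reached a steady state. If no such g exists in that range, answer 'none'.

Answer: 1

Derivation:
Gen 0: 110111011
Gen 1 (rule 22): 000000000
Gen 2 (rule 154): 000000000
Gen 3 (rule 22): 000000000
Gen 4 (rule 154): 000000000
Gen 5 (rule 22): 000000000
Gen 6 (rule 154): 000000000
Gen 7 (rule 22): 000000000
Gen 8 (rule 154): 000000000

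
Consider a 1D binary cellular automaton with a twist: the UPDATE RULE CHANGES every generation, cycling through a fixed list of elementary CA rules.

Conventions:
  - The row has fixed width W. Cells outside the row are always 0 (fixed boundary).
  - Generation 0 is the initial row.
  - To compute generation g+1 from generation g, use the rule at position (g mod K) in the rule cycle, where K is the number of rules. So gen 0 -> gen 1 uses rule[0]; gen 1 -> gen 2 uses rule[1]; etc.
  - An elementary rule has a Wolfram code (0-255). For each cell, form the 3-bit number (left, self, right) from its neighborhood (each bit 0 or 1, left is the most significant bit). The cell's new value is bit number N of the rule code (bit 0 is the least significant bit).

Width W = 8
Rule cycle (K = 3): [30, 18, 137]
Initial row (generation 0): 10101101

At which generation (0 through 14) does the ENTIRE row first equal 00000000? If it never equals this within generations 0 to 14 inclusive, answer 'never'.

Answer: 6

Derivation:
Gen 0: 10101101
Gen 1 (rule 30): 10101001
Gen 2 (rule 18): 00000110
Gen 3 (rule 137): 11110100
Gen 4 (rule 30): 10000110
Gen 5 (rule 18): 01001001
Gen 6 (rule 137): 00000000
Gen 7 (rule 30): 00000000
Gen 8 (rule 18): 00000000
Gen 9 (rule 137): 11111111
Gen 10 (rule 30): 10000000
Gen 11 (rule 18): 01000000
Gen 12 (rule 137): 00011111
Gen 13 (rule 30): 00110000
Gen 14 (rule 18): 01001000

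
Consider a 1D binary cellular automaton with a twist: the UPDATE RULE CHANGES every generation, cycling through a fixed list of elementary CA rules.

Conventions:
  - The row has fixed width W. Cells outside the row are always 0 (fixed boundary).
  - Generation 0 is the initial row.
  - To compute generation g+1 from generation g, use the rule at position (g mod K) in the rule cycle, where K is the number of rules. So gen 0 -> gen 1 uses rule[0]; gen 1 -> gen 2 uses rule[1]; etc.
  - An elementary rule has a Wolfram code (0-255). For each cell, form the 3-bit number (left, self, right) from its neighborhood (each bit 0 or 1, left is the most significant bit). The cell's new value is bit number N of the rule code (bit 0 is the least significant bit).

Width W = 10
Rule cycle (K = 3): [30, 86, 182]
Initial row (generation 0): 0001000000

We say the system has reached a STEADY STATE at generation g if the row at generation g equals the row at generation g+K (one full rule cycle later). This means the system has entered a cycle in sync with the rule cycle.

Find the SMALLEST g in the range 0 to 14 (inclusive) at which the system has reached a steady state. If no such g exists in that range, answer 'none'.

Gen 0: 0001000000
Gen 1 (rule 30): 0011100000
Gen 2 (rule 86): 0100110000
Gen 3 (rule 182): 1111001000
Gen 4 (rule 30): 1000111100
Gen 5 (rule 86): 1101000110
Gen 6 (rule 182): 0011101001
Gen 7 (rule 30): 0110001111
Gen 8 (rule 86): 1011010001
Gen 9 (rule 182): 1100111011
Gen 10 (rule 30): 1011100010
Gen 11 (rule 86): 1000110111
Gen 12 (rule 182): 1101001010
Gen 13 (rule 30): 1001111011
Gen 14 (rule 86): 1110001001
Gen 15 (rule 182): 0101011111
Gen 16 (rule 30): 1101010000
Gen 17 (rule 86): 0101011000

Answer: none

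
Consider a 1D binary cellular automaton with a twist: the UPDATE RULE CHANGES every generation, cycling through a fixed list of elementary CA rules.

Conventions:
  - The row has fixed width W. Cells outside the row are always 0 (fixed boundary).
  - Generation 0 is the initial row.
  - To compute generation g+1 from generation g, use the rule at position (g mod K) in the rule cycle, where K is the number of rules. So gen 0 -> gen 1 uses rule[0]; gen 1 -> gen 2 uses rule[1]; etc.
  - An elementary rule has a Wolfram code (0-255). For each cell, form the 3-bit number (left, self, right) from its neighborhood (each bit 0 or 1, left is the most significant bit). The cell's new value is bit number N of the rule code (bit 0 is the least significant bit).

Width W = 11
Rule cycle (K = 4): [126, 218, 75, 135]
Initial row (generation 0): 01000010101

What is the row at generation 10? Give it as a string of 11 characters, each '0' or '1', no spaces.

Gen 0: 01000010101
Gen 1 (rule 126): 11100111111
Gen 2 (rule 218): 11111111111
Gen 3 (rule 75): 10000000001
Gen 4 (rule 135): 10111111111
Gen 5 (rule 126): 11100000001
Gen 6 (rule 218): 11110000010
Gen 7 (rule 75): 10010111100
Gen 8 (rule 135): 10110011001
Gen 9 (rule 126): 11111111111
Gen 10 (rule 218): 11111111111

Answer: 11111111111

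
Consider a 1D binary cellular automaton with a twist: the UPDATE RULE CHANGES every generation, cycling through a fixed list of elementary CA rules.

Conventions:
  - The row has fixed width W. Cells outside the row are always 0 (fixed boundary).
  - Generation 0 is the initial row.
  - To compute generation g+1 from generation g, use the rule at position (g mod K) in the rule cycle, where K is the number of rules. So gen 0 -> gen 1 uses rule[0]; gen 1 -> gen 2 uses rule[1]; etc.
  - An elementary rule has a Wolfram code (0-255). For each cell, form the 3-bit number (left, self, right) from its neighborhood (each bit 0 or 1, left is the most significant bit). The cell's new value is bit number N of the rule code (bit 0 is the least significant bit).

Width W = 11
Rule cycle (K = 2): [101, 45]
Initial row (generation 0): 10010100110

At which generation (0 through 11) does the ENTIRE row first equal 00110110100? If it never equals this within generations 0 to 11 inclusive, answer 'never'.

Answer: never

Derivation:
Gen 0: 10010100110
Gen 1 (rule 101): 10011100010
Gen 2 (rule 45): 10010001010
Gen 3 (rule 101): 10010101110
Gen 4 (rule 45): 10011111000
Gen 5 (rule 101): 10000001011
Gen 6 (rule 45): 10111101110
Gen 7 (rule 101): 11000110010
Gen 8 (rule 45): 10010100010
Gen 9 (rule 101): 10011101010
Gen 10 (rule 45): 10010011110
Gen 11 (rule 101): 10010000010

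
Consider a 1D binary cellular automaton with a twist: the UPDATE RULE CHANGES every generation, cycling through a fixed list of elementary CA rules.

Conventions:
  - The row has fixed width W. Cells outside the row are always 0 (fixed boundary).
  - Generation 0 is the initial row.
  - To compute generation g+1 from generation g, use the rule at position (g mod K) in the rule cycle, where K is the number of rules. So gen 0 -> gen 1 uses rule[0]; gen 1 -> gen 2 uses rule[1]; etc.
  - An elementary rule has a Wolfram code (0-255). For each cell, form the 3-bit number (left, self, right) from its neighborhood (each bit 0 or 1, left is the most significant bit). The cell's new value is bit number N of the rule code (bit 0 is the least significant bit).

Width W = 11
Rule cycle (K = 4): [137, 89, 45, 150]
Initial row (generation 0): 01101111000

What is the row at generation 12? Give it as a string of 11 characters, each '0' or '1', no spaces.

Answer: 10000110011

Derivation:
Gen 0: 01101111000
Gen 1 (rule 137): 01001110011
Gen 2 (rule 89): 00101011011
Gen 3 (rule 45): 10111110110
Gen 4 (rule 150): 10011100001
Gen 5 (rule 137): 00011001100
Gen 6 (rule 89): 11011101111
Gen 7 (rule 45): 10110011000
Gen 8 (rule 150): 10001100100
Gen 9 (rule 137): 00101000001
Gen 10 (rule 89): 10000111100
Gen 11 (rule 45): 10110100001
Gen 12 (rule 150): 10000110011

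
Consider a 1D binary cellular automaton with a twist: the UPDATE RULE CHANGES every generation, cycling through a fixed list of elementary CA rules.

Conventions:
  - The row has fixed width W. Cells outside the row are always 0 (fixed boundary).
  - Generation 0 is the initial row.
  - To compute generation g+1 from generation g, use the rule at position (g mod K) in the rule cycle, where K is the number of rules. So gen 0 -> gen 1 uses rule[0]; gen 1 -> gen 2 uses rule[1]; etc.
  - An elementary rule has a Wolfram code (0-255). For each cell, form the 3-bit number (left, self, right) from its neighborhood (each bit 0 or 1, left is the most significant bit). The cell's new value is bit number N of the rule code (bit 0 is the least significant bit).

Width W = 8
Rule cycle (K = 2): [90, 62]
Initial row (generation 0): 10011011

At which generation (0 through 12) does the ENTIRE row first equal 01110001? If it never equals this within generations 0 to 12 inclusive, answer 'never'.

Answer: 9

Derivation:
Gen 0: 10011011
Gen 1 (rule 90): 01111011
Gen 2 (rule 62): 11000110
Gen 3 (rule 90): 11101111
Gen 4 (rule 62): 10011000
Gen 5 (rule 90): 01111100
Gen 6 (rule 62): 11000010
Gen 7 (rule 90): 11100101
Gen 8 (rule 62): 10011111
Gen 9 (rule 90): 01110001
Gen 10 (rule 62): 11001011
Gen 11 (rule 90): 11110011
Gen 12 (rule 62): 10001110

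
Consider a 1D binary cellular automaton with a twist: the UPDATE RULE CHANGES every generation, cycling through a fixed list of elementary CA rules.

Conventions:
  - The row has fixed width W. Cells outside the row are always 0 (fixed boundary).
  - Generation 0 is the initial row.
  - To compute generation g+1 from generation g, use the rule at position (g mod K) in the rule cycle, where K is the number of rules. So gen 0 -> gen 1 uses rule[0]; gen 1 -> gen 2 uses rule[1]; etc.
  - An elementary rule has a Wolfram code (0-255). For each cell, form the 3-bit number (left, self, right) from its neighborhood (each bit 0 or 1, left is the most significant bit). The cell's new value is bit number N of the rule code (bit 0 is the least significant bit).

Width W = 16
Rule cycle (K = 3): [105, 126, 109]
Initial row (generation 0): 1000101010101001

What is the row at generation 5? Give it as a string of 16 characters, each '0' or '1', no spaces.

Gen 0: 1000101010101001
Gen 1 (rule 105): 0010010101010000
Gen 2 (rule 126): 0111111111111000
Gen 3 (rule 109): 0100000000001011
Gen 4 (rule 105): 0001111111100111
Gen 5 (rule 126): 0011000000111101

Answer: 0011000000111101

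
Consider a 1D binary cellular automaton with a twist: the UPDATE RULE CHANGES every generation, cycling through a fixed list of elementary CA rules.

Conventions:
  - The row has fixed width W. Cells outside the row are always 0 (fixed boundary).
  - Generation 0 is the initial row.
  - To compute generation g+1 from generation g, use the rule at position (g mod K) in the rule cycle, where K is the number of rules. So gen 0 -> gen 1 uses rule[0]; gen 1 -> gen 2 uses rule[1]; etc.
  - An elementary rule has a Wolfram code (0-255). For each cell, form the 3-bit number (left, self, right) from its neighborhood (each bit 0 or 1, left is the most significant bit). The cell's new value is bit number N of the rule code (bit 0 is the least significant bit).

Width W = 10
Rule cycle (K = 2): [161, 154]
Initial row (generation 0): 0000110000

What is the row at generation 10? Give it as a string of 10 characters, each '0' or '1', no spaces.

Answer: 0101001010

Derivation:
Gen 0: 0000110000
Gen 1 (rule 161): 1110000111
Gen 2 (rule 154): 1101001110
Gen 3 (rule 161): 0010000100
Gen 4 (rule 154): 0101001010
Gen 5 (rule 161): 0010000100
Gen 6 (rule 154): 0101001010
Gen 7 (rule 161): 0010000100
Gen 8 (rule 154): 0101001010
Gen 9 (rule 161): 0010000100
Gen 10 (rule 154): 0101001010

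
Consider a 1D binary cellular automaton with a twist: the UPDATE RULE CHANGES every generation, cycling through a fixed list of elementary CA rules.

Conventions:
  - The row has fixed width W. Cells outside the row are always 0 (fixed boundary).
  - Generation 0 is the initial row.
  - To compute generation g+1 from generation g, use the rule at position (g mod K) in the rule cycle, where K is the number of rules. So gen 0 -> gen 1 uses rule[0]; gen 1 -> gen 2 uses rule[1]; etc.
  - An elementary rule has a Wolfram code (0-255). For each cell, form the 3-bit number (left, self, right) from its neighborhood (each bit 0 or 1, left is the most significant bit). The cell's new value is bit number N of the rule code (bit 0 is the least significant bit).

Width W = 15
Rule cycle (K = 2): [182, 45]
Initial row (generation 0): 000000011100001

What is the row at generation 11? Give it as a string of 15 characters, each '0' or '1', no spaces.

Answer: 110111001011011

Derivation:
Gen 0: 000000011100001
Gen 1 (rule 182): 000000101010011
Gen 2 (rule 45): 111110111110010
Gen 3 (rule 182): 011101011101111
Gen 4 (rule 45): 010011110011000
Gen 5 (rule 182): 111101101100100
Gen 6 (rule 45): 100011011000101
Gen 7 (rule 182): 110100100101111
Gen 8 (rule 45): 101100100111000
Gen 9 (rule 182): 110011111010100
Gen 10 (rule 45): 100010000111101
Gen 11 (rule 182): 110111001011011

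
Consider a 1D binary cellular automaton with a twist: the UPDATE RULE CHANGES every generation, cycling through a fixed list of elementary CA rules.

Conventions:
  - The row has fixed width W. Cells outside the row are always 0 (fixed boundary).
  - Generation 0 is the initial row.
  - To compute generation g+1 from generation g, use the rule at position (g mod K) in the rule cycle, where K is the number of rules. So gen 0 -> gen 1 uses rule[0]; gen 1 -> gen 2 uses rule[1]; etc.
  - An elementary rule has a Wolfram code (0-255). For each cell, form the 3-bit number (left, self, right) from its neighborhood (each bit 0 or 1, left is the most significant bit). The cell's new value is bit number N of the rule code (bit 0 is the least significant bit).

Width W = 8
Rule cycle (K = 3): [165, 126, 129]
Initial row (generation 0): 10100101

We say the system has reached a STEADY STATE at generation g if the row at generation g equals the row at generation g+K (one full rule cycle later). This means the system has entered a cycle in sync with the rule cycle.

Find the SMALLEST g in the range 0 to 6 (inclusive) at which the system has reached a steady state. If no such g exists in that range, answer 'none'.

Answer: none

Derivation:
Gen 0: 10100101
Gen 1 (rule 165): 11100111
Gen 2 (rule 126): 10111101
Gen 3 (rule 129): 00011000
Gen 4 (rule 165): 11000011
Gen 5 (rule 126): 11100111
Gen 6 (rule 129): 01000010
Gen 7 (rule 165): 01011010
Gen 8 (rule 126): 11111111
Gen 9 (rule 129): 01111110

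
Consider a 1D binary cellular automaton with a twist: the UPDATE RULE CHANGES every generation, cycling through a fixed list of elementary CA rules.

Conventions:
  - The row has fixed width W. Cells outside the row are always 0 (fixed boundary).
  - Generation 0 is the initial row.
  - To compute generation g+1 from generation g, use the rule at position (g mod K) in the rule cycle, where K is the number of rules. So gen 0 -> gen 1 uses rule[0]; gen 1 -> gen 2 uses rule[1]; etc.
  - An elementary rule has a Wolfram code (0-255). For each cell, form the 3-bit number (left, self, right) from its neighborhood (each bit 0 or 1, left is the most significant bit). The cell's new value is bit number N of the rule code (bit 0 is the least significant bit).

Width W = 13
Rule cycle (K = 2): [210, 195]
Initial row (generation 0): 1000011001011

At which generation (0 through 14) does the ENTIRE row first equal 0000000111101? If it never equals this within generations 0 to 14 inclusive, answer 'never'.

Answer: 13

Derivation:
Gen 0: 1000011001011
Gen 1 (rule 210): 0100101110001
Gen 2 (rule 195): 1001000110110
Gen 3 (rule 210): 0110101010011
Gen 4 (rule 195): 1010000000101
Gen 5 (rule 210): 0001000001000
Gen 6 (rule 195): 1110011110011
Gen 7 (rule 210): 0111101111101
Gen 8 (rule 195): 1011100111100
Gen 9 (rule 210): 0001111011110
Gen 10 (rule 195): 1110111001110
Gen 11 (rule 210): 0110011110111
Gen 12 (rule 195): 1010101110011
Gen 13 (rule 210): 0000000111101
Gen 14 (rule 195): 1111111011100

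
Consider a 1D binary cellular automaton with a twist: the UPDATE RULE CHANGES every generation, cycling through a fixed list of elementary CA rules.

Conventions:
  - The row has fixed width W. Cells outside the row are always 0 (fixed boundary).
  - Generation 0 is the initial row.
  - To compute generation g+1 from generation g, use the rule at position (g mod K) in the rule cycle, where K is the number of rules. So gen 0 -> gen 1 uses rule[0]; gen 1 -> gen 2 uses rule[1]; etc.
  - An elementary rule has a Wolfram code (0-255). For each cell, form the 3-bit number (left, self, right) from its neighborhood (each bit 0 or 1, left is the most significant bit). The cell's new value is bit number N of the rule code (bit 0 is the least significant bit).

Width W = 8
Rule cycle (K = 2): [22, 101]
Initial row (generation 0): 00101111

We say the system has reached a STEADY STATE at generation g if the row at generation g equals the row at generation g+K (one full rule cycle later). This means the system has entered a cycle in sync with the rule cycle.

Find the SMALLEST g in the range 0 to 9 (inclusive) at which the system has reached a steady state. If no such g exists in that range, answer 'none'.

Answer: 0

Derivation:
Gen 0: 00101111
Gen 1 (rule 22): 01100000
Gen 2 (rule 101): 00101111
Gen 3 (rule 22): 01100000
Gen 4 (rule 101): 00101111
Gen 5 (rule 22): 01100000
Gen 6 (rule 101): 00101111
Gen 7 (rule 22): 01100000
Gen 8 (rule 101): 00101111
Gen 9 (rule 22): 01100000
Gen 10 (rule 101): 00101111
Gen 11 (rule 22): 01100000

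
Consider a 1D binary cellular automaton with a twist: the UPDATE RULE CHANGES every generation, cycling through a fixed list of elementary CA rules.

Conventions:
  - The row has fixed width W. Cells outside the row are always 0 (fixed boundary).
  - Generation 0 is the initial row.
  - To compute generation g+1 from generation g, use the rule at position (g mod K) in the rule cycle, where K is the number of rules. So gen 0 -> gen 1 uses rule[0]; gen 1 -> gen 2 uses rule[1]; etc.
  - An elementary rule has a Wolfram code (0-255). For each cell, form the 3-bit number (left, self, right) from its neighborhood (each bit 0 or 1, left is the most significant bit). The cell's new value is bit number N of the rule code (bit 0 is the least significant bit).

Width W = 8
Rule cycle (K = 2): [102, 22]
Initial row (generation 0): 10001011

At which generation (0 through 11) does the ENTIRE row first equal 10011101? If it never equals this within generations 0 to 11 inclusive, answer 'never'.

Answer: 1

Derivation:
Gen 0: 10001011
Gen 1 (rule 102): 10011101
Gen 2 (rule 22): 11100001
Gen 3 (rule 102): 00100011
Gen 4 (rule 22): 01110100
Gen 5 (rule 102): 10011100
Gen 6 (rule 22): 11100010
Gen 7 (rule 102): 00100110
Gen 8 (rule 22): 01111001
Gen 9 (rule 102): 10001011
Gen 10 (rule 22): 11011000
Gen 11 (rule 102): 01101000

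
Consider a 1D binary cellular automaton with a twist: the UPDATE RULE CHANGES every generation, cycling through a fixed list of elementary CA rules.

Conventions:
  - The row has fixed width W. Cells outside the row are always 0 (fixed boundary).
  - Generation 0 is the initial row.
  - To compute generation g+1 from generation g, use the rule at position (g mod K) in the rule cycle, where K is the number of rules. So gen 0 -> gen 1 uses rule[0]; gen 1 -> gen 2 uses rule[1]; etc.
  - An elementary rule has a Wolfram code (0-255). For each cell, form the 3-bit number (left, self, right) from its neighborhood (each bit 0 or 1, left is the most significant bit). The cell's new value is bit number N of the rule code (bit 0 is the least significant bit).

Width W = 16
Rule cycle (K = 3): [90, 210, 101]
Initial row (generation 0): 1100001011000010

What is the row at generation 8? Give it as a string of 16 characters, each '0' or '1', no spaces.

Gen 0: 1100001011000010
Gen 1 (rule 90): 1110010011100101
Gen 2 (rule 210): 0111101101111000
Gen 3 (rule 101): 0000110110001011
Gen 4 (rule 90): 0001110111010011
Gen 5 (rule 210): 0010110011001101
Gen 6 (rule 101): 1011010001000111
Gen 7 (rule 90): 0011001010101101
Gen 8 (rule 210): 0101110000000100

Answer: 0101110000000100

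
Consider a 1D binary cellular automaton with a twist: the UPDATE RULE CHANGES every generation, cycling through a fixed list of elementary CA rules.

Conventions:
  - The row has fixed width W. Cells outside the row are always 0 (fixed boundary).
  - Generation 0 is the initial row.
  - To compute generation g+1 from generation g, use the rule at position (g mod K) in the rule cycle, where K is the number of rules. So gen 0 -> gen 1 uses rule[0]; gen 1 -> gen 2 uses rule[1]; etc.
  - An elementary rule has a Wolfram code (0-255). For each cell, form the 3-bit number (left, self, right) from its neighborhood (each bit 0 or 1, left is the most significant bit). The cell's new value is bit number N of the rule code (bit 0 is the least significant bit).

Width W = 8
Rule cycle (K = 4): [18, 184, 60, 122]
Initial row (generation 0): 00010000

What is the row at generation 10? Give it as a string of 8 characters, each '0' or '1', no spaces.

Answer: 01001001

Derivation:
Gen 0: 00010000
Gen 1 (rule 18): 00101000
Gen 2 (rule 184): 00010100
Gen 3 (rule 60): 00011110
Gen 4 (rule 122): 00110011
Gen 5 (rule 18): 01001100
Gen 6 (rule 184): 00101010
Gen 7 (rule 60): 00111111
Gen 8 (rule 122): 01100001
Gen 9 (rule 18): 10010010
Gen 10 (rule 184): 01001001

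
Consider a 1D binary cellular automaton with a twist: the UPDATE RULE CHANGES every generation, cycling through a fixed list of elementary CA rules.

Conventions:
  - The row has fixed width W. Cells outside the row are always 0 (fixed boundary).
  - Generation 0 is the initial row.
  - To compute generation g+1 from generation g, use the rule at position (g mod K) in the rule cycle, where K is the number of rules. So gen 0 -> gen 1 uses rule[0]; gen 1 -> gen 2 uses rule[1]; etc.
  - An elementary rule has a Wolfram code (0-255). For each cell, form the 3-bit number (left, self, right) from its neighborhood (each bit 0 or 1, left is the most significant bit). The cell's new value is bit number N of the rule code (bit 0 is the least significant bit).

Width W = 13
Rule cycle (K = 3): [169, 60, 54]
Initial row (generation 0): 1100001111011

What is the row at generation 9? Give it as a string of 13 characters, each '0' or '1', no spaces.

Answer: 1100111110011

Derivation:
Gen 0: 1100001111011
Gen 1 (rule 169): 1001101110110
Gen 2 (rule 60): 1101011001101
Gen 3 (rule 54): 0011100110011
Gen 4 (rule 169): 1011000100010
Gen 5 (rule 60): 1110100110011
Gen 6 (rule 54): 0001111001100
Gen 7 (rule 169): 1101110001001
Gen 8 (rule 60): 1011001001101
Gen 9 (rule 54): 1100111110011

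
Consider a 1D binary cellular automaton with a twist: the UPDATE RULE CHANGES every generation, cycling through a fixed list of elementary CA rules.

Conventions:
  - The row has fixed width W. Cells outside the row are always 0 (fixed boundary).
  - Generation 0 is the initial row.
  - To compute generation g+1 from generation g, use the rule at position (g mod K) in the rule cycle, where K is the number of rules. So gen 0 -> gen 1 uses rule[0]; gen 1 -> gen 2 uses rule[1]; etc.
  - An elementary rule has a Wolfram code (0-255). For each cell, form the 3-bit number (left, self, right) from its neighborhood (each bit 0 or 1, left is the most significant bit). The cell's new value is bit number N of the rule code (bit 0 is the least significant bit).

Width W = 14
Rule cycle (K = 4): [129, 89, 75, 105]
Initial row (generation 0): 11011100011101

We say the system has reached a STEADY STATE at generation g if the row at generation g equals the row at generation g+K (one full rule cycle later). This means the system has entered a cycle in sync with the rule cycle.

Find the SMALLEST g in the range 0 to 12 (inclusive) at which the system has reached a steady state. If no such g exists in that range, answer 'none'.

Answer: none

Derivation:
Gen 0: 11011100011101
Gen 1 (rule 129): 00001001001000
Gen 2 (rule 89): 11100100100111
Gen 3 (rule 75): 10101001001101
Gen 4 (rule 105): 01010000001110
Gen 5 (rule 129): 00000111100100
Gen 6 (rule 89): 11110100110011
Gen 7 (rule 75): 10010001110111
Gen 8 (rule 105): 00000101011101
Gen 9 (rule 129): 11110000001000
Gen 10 (rule 89): 10011111100111
Gen 11 (rule 75): 00110000101101
Gen 12 (rule 105): 10110110011110
Gen 13 (rule 129): 00000000001100
Gen 14 (rule 89): 11111111101111
Gen 15 (rule 75): 10000000101001
Gen 16 (rule 105): 00111110010000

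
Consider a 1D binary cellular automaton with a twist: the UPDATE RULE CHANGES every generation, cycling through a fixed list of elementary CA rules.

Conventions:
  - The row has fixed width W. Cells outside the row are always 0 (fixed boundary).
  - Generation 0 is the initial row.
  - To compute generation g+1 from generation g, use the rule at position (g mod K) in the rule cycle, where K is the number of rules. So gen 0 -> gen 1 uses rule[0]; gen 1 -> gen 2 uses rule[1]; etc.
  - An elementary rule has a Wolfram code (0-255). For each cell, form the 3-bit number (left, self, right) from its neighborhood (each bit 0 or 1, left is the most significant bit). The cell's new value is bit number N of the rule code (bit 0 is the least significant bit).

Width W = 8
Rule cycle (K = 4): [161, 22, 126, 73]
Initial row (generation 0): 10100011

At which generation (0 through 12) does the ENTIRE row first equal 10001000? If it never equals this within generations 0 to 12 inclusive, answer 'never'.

Answer: 5

Derivation:
Gen 0: 10100011
Gen 1 (rule 161): 01001000
Gen 2 (rule 22): 11111100
Gen 3 (rule 126): 10000110
Gen 4 (rule 73): 00110110
Gen 5 (rule 161): 10001000
Gen 6 (rule 22): 11011100
Gen 7 (rule 126): 11110110
Gen 8 (rule 73): 10010110
Gen 9 (rule 161): 00001000
Gen 10 (rule 22): 00011100
Gen 11 (rule 126): 00110110
Gen 12 (rule 73): 10110110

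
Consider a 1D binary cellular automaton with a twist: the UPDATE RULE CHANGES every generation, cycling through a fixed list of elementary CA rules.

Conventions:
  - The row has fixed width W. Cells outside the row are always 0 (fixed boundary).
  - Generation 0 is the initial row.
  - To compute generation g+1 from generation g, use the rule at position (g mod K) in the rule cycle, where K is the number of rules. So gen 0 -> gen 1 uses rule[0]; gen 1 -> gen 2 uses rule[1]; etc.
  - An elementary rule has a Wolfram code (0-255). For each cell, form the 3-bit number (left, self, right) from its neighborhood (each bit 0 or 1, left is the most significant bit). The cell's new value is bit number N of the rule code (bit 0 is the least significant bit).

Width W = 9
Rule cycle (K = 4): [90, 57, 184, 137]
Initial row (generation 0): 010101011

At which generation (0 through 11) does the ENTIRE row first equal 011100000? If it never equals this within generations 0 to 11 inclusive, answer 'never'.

Gen 0: 010101011
Gen 1 (rule 90): 100000011
Gen 2 (rule 57): 011111010
Gen 3 (rule 184): 011110101
Gen 4 (rule 137): 011100000
Gen 5 (rule 90): 110110000
Gen 6 (rule 57): 101101111
Gen 7 (rule 184): 011011110
Gen 8 (rule 137): 010011100
Gen 9 (rule 90): 101110110
Gen 10 (rule 57): 011001101
Gen 11 (rule 184): 010101010

Answer: 4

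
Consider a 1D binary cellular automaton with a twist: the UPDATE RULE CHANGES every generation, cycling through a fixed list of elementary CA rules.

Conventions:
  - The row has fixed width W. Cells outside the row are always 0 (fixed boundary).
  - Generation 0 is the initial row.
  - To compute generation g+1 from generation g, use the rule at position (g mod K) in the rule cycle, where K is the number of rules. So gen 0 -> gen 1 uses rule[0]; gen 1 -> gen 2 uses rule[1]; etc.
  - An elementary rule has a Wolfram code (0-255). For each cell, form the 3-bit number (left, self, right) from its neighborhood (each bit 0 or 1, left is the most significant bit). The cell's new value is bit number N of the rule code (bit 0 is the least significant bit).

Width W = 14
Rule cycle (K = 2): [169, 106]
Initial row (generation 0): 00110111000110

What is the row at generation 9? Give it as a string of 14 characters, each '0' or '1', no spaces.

Gen 0: 00110111000110
Gen 1 (rule 169): 10101110010100
Gen 2 (rule 106): 01011010101000
Gen 3 (rule 169): 00110101010011
Gen 4 (rule 106): 01111010100111
Gen 5 (rule 169): 01110101000110
Gen 6 (rule 106): 11011010001110
Gen 7 (rule 169): 10110100101100
Gen 8 (rule 106): 01111001011100
Gen 9 (rule 169): 01110000111001

Answer: 01110000111001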